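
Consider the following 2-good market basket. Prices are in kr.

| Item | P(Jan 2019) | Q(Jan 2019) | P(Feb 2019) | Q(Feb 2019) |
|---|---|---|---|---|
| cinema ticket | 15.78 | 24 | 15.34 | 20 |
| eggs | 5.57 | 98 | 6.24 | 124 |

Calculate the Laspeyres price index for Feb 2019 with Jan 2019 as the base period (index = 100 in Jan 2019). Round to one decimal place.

106.0

Laspeyres price index uses base-period quantities as weights.
ΣP(Feb 2019)·Q(Jan 2019) = 15.34×24 + 6.24×98 = 368.16 + 611.52 = 979.68
ΣP(Jan 2019)·Q(Jan 2019) = 15.78×24 + 5.57×98 = 378.72 + 545.86 = 924.58
Index = 979.68 / 924.58 × 100 = 105.9595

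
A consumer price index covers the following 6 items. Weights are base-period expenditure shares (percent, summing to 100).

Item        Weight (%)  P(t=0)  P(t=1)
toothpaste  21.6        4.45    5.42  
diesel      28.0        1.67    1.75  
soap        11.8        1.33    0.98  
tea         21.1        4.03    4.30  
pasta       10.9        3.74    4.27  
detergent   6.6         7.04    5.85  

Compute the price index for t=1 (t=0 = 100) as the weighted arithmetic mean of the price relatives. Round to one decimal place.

104.8

toothpaste: 21.6 × (5.42/4.45) = 21.6 × 1.217978 = 26.3083
diesel: 28.0 × (1.75/1.67) = 28.0 × 1.047904 = 29.3413
soap: 11.8 × (0.98/1.33) = 11.8 × 0.736842 = 8.6947
tea: 21.1 × (4.30/4.03) = 21.1 × 1.066998 = 22.5136
pasta: 10.9 × (4.27/3.74) = 10.9 × 1.141711 = 12.4447
detergent: 6.6 × (5.85/7.04) = 6.6 × 0.830966 = 5.4844
Index = Σ wᵢ·(p₁ᵢ/p₀ᵢ) = 26.3083 + 29.3413 + 8.6947 + 22.5136 + 12.4447 + 5.4844 = 104.7870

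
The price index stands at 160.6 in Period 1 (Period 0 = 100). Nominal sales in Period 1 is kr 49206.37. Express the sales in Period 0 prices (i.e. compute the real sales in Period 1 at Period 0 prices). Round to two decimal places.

Real = Nominal ÷ (Index/100) = 49206.37 ÷ (160.6/100)
     = 49206.37 ÷ 1.606 = 30639.0847

30639.08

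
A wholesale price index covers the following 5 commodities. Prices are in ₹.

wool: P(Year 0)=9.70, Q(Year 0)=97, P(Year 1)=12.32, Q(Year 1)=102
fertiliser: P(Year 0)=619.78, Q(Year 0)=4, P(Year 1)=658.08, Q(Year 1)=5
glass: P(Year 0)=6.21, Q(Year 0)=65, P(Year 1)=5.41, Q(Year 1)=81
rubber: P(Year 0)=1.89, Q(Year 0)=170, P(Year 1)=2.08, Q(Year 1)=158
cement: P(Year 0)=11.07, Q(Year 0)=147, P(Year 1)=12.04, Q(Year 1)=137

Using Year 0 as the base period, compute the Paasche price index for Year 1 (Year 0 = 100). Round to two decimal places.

108.69

Paasche price index uses current-period quantities as weights.
ΣP(Year 1)·Q(Year 1) = 12.32×102 + 658.08×5 + 5.41×81 + 2.08×158 + 12.04×137 = 1256.64 + 3290.4 + 438.21 + 328.64 + 1649.48 = 6963.37
ΣP(Year 0)·Q(Year 1) = 9.70×102 + 619.78×5 + 6.21×81 + 1.89×158 + 11.07×137 = 989.4 + 3098.9 + 503.01 + 298.62 + 1516.59 = 6406.52
Index = 6963.37 / 6406.52 × 100 = 108.6919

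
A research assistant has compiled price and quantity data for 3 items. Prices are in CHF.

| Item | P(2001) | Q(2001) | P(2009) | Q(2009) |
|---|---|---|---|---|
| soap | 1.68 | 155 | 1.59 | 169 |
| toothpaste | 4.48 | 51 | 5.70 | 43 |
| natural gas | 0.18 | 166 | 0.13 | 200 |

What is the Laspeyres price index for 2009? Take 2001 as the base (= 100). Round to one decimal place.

Laspeyres price index uses base-period quantities as weights.
ΣP(2009)·Q(2001) = 1.59×155 + 5.70×51 + 0.13×166 = 246.45 + 290.7 + 21.58 = 558.73
ΣP(2001)·Q(2001) = 1.68×155 + 4.48×51 + 0.18×166 = 260.4 + 228.48 + 29.88 = 518.76
Index = 558.73 / 518.76 × 100 = 107.7049

107.7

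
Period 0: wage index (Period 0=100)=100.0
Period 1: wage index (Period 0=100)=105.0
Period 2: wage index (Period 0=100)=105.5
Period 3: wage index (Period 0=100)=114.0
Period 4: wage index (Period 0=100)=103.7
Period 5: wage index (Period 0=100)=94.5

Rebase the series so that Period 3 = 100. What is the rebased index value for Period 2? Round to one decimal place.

92.5

Rebased(Period 2) = 105.5 / 114.0 × 100 = 92.5439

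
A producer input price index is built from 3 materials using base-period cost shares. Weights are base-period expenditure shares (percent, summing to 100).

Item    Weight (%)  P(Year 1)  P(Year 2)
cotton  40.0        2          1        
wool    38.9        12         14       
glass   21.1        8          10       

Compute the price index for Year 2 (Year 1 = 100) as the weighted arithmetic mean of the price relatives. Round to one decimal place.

cotton: 40.0 × (1/2) = 40.0 × 0.500000 = 20.0000
wool: 38.9 × (14/12) = 38.9 × 1.166667 = 45.3833
glass: 21.1 × (10/8) = 21.1 × 1.250000 = 26.3750
Index = Σ wᵢ·(p₁ᵢ/p₀ᵢ) = 20.0000 + 45.3833 + 26.3750 = 91.7583

91.8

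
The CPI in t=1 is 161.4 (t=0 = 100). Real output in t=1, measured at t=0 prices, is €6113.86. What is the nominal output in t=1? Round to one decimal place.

Nominal = Real × (Index/100) = 6113.86 × (161.4/100)
        = 6113.86 × 1.614 = 9867.7700

9867.8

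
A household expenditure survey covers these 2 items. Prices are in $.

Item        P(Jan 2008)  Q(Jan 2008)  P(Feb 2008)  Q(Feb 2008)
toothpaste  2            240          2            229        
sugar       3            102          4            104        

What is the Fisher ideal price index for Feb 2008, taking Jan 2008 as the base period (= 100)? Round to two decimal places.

113.24

Laspeyres component (base-period weights):
ΣP(Feb 2008)Q(Jan 2008) = 2×240 + 4×102 = 480 + 408 = 888
ΣP(Jan 2008)Q(Jan 2008) = 2×240 + 3×102 = 480 + 306 = 786
L = 888 / 786 × 100 = 112.9771
Paasche component (current-period weights):
ΣP(Feb 2008)Q(Feb 2008) = 2×229 + 4×104 = 458 + 416 = 874
ΣP(Jan 2008)Q(Feb 2008) = 2×229 + 3×104 = 458 + 312 = 770
P = 874 / 770 × 100 = 113.5065
Fisher = √(L × P) = √(112.9771 × 113.5065) = 113.2415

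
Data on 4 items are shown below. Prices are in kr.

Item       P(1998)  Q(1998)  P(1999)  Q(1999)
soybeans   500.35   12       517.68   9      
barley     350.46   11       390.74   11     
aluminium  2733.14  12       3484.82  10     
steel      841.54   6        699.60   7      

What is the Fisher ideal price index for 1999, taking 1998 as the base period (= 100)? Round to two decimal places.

Laspeyres component (base-period weights):
ΣP(1999)Q(1998) = 517.68×12 + 390.74×11 + 3484.82×12 + 699.60×6 = 6212.16 + 4298.14 + 41817.84 + 4197.6 = 56525.74
ΣP(1998)Q(1998) = 500.35×12 + 350.46×11 + 2733.14×12 + 841.54×6 = 6004.2 + 3855.06 + 32797.68 + 5049.24 = 47706.18
L = 56525.74 / 47706.18 × 100 = 118.4872
Paasche component (current-period weights):
ΣP(1999)Q(1999) = 517.68×9 + 390.74×11 + 3484.82×10 + 699.60×7 = 4659.12 + 4298.14 + 34848.2 + 4897.2 = 48702.66
ΣP(1998)Q(1999) = 500.35×9 + 350.46×11 + 2733.14×10 + 841.54×7 = 4503.15 + 3855.06 + 27331.4 + 5890.78 = 41580.39
P = 48702.66 / 41580.39 × 100 = 117.1289
Fisher = √(L × P) = √(118.4872 × 117.1289) = 117.8061

117.81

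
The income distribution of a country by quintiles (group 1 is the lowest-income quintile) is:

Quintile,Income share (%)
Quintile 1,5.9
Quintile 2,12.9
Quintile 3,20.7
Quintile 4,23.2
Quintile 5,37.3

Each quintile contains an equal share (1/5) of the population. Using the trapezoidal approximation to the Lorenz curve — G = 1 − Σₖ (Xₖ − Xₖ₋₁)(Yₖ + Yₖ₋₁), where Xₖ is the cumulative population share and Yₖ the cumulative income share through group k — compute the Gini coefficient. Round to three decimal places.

Cumulative income shares Yₖ: 0.0590, 0.1880, 0.3950, 0.6270, 1.0000
Σ (Xₖ−Xₖ₋₁)(Yₖ+Yₖ₋₁) = (1/5)(0.0590+0.0000) + (1/5)(0.1880+0.0590) + (1/5)(0.3950+0.1880) + (1/5)(0.6270+0.3950) + (1/5)(1.0000+0.6270)
  = 0.0118 + 0.0494 + 0.1166 + 0.2044 + 0.3254 = 0.7076
G = 1 − 0.7076 = 0.2924

0.292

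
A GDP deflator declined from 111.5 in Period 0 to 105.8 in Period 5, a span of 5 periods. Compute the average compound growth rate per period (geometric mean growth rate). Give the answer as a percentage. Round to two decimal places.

Growth factor = (105.8/111.5)^(1/5) = (0.948879)^(1/5) = 0.989560
Growth rate = 0.989560 − 1 = -0.010440 = -1.0440%

-1.04%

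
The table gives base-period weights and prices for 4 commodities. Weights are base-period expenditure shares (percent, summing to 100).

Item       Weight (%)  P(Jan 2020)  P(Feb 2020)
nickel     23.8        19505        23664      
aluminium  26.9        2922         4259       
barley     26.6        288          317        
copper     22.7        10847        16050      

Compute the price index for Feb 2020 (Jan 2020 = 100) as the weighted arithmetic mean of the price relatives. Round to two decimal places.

nickel: 23.8 × (23664/19505) = 23.8 × 1.213227 = 28.8748
aluminium: 26.9 × (4259/2922) = 26.9 × 1.457563 = 39.2085
barley: 26.6 × (317/288) = 26.6 × 1.100694 = 29.2785
copper: 22.7 × (16050/10847) = 22.7 × 1.479672 = 33.5885
Index = Σ wᵢ·(p₁ᵢ/p₀ᵢ) = 28.8748 + 39.2085 + 29.2785 + 33.5885 = 130.9503

130.95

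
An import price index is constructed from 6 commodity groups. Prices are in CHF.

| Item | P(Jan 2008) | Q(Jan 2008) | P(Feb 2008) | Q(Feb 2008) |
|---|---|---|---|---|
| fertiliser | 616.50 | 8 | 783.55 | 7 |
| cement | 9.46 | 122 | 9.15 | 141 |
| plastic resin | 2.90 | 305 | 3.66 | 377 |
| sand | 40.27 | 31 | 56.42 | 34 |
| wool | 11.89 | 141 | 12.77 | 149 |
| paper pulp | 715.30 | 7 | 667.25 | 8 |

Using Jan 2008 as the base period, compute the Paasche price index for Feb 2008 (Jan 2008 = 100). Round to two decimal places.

Paasche price index uses current-period quantities as weights.
ΣP(Feb 2008)·Q(Feb 2008) = 783.55×7 + 9.15×141 + 3.66×377 + 56.42×34 + 12.77×149 + 667.25×8 = 5484.85 + 1290.15 + 1379.82 + 1918.28 + 1902.73 + 5338 = 17313.83
ΣP(Jan 2008)·Q(Feb 2008) = 616.50×7 + 9.46×141 + 2.90×377 + 40.27×34 + 11.89×149 + 715.30×8 = 4315.5 + 1333.86 + 1093.3 + 1369.18 + 1771.61 + 5722.4 = 15605.85
Index = 17313.83 / 15605.85 × 100 = 110.9445

110.94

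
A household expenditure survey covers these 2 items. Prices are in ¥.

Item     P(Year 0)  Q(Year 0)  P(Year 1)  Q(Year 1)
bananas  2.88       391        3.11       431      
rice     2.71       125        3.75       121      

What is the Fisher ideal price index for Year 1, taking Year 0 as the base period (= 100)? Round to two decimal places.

Laspeyres component (base-period weights):
ΣP(Year 1)Q(Year 0) = 3.11×391 + 3.75×125 = 1216.01 + 468.75 = 1684.76
ΣP(Year 0)Q(Year 0) = 2.88×391 + 2.71×125 = 1126.08 + 338.75 = 1464.83
L = 1684.76 / 1464.83 × 100 = 115.0140
Paasche component (current-period weights):
ΣP(Year 1)Q(Year 1) = 3.11×431 + 3.75×121 = 1340.41 + 453.75 = 1794.16
ΣP(Year 0)Q(Year 1) = 2.88×431 + 2.71×121 = 1241.28 + 327.91 = 1569.19
P = 1794.16 / 1569.19 × 100 = 114.3367
Fisher = √(L × P) = √(115.0140 × 114.3367) = 114.6749

114.67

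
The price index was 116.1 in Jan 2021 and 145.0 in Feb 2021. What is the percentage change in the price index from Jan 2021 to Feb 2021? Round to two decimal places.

Change = (145.0 − 116.1) / 116.1 × 100
       = 28.9 / 116.1 × 100 = 24.8923%

24.89%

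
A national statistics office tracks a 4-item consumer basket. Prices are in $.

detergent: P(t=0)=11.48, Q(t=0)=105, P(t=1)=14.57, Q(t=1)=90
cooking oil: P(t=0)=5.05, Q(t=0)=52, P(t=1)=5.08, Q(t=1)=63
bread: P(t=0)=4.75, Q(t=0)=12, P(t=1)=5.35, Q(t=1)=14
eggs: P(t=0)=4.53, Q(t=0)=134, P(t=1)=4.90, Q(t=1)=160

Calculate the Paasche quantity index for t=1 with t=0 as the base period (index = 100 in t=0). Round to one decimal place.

99.0

Paasche quantity index uses current-period prices as weights.
ΣP(t=1)·Q(t=1) = 14.57×90 + 5.08×63 + 5.35×14 + 4.90×160 = 1311.3 + 320.04 + 74.9 + 784 = 2490.24
ΣP(t=1)·Q(t=0) = 14.57×105 + 5.08×52 + 5.35×12 + 4.90×134 = 1529.85 + 264.16 + 64.2 + 656.6 = 2514.81
Index = 2490.24 / 2514.81 × 100 = 99.0230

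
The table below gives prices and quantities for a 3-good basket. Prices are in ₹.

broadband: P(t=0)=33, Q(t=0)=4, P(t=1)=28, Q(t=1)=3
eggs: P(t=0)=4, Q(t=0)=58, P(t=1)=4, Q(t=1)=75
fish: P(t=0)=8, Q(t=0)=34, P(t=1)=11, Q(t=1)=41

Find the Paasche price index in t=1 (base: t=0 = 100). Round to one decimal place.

Paasche price index uses current-period quantities as weights.
ΣP(t=1)·Q(t=1) = 28×3 + 4×75 + 11×41 = 84 + 300 + 451 = 835
ΣP(t=0)·Q(t=1) = 33×3 + 4×75 + 8×41 = 99 + 300 + 328 = 727
Index = 835 / 727 × 100 = 114.8556

114.9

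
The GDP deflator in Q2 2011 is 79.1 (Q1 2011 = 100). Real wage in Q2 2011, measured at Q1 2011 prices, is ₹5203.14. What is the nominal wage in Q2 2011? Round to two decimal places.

4115.68

Nominal = Real × (Index/100) = 5203.14 × (79.1/100)
        = 5203.14 × 0.791 = 4115.6837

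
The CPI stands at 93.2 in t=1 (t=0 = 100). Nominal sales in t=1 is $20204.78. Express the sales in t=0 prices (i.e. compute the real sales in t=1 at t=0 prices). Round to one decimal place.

21678.9

Real = Nominal ÷ (Index/100) = 20204.78 ÷ (93.2/100)
     = 20204.78 ÷ 0.932 = 21678.9485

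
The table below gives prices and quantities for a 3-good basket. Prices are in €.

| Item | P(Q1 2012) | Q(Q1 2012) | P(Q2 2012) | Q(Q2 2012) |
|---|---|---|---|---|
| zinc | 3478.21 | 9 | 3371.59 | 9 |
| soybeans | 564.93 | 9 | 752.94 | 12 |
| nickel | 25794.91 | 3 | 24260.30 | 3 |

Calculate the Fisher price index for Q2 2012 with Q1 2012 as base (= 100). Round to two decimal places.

96.87

Laspeyres component (base-period weights):
ΣP(Q2 2012)Q(Q1 2012) = 3371.59×9 + 752.94×9 + 24260.30×3 = 30344.31 + 6776.46 + 72780.9 = 109901.67
ΣP(Q1 2012)Q(Q1 2012) = 3478.21×9 + 564.93×9 + 25794.91×3 = 31303.89 + 5084.37 + 77384.73 = 113772.99
L = 109901.67 / 113772.99 × 100 = 96.5973
Paasche component (current-period weights):
ΣP(Q2 2012)Q(Q2 2012) = 3371.59×9 + 752.94×12 + 24260.30×3 = 30344.31 + 9035.28 + 72780.9 = 112160.49
ΣP(Q1 2012)Q(Q2 2012) = 3478.21×9 + 564.93×12 + 25794.91×3 = 31303.89 + 6779.16 + 77384.73 = 115467.78
P = 112160.49 / 115467.78 × 100 = 97.1357
Fisher = √(L × P) = √(96.5973 × 97.1357) = 96.8662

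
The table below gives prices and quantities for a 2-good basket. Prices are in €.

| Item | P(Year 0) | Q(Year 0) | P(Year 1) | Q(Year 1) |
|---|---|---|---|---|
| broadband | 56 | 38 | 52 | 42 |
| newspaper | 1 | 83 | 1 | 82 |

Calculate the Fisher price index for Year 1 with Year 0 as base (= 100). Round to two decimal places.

Laspeyres component (base-period weights):
ΣP(Year 1)Q(Year 0) = 52×38 + 1×83 = 1976 + 83 = 2059
ΣP(Year 0)Q(Year 0) = 56×38 + 1×83 = 2128 + 83 = 2211
L = 2059 / 2211 × 100 = 93.1253
Paasche component (current-period weights):
ΣP(Year 1)Q(Year 1) = 52×42 + 1×82 = 2184 + 82 = 2266
ΣP(Year 0)Q(Year 1) = 56×42 + 1×82 = 2352 + 82 = 2434
P = 2266 / 2434 × 100 = 93.0978
Fisher = √(L × P) = √(93.1253 × 93.0978) = 93.1115

93.11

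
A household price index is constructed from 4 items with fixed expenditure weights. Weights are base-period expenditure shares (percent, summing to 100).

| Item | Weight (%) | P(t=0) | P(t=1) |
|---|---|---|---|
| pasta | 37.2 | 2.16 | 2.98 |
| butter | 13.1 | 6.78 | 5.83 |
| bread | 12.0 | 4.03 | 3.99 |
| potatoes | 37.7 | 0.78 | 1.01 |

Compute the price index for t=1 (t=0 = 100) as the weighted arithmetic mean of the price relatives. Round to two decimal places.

123.28

pasta: 37.2 × (2.98/2.16) = 37.2 × 1.379630 = 51.3222
butter: 13.1 × (5.83/6.78) = 13.1 × 0.859882 = 11.2645
bread: 12.0 × (3.99/4.03) = 12.0 × 0.990074 = 11.8809
potatoes: 37.7 × (1.01/0.78) = 37.7 × 1.294872 = 48.8167
Index = Σ wᵢ·(p₁ᵢ/p₀ᵢ) = 51.3222 + 11.2645 + 11.8809 + 48.8167 = 123.2842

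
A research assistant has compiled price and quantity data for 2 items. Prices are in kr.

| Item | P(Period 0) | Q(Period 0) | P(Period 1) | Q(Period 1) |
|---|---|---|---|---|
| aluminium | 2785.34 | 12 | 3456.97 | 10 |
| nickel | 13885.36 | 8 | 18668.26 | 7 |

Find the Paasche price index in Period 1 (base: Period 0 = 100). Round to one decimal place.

Paasche price index uses current-period quantities as weights.
ΣP(Period 1)·Q(Period 1) = 3456.97×10 + 18668.26×7 = 34569.7 + 130677.82 = 165247.52
ΣP(Period 0)·Q(Period 1) = 2785.34×10 + 13885.36×7 = 27853.4 + 97197.52 = 125050.92
Index = 165247.52 / 125050.92 × 100 = 132.1442

132.1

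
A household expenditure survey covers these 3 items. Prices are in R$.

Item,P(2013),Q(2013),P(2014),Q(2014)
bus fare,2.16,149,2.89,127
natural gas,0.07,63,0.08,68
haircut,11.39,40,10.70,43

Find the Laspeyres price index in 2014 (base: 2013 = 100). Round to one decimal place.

Laspeyres price index uses base-period quantities as weights.
ΣP(2014)·Q(2013) = 2.89×149 + 0.08×63 + 10.70×40 = 430.61 + 5.04 + 428 = 863.65
ΣP(2013)·Q(2013) = 2.16×149 + 0.07×63 + 11.39×40 = 321.84 + 4.41 + 455.6 = 781.85
Index = 863.65 / 781.85 × 100 = 110.4624

110.5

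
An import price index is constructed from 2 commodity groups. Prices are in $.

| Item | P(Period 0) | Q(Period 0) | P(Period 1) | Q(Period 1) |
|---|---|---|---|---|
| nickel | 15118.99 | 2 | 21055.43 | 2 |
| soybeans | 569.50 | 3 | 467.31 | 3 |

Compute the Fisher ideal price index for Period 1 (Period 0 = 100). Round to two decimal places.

136.21

Laspeyres component (base-period weights):
ΣP(Period 1)Q(Period 0) = 21055.43×2 + 467.31×3 = 42110.86 + 1401.93 = 43512.79
ΣP(Period 0)Q(Period 0) = 15118.99×2 + 569.50×3 = 30237.98 + 1708.5 = 31946.48
L = 43512.79 / 31946.48 × 100 = 136.2053
Paasche component (current-period weights):
ΣP(Period 1)Q(Period 1) = 21055.43×2 + 467.31×3 = 42110.86 + 1401.93 = 43512.79
ΣP(Period 0)Q(Period 1) = 15118.99×2 + 569.50×3 = 30237.98 + 1708.5 = 31946.48
P = 43512.79 / 31946.48 × 100 = 136.2053
Fisher = √(L × P) = √(136.2053 × 136.2053) = 136.2053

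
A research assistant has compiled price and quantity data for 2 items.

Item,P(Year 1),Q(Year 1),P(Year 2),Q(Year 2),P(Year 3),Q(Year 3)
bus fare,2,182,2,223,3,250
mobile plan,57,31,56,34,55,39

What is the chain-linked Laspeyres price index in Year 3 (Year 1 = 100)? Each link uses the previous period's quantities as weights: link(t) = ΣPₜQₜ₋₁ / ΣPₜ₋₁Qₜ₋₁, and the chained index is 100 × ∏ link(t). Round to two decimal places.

Link Year 1→Year 2:
ΣP(Year 2)Q(Year 1) = 2×182 + 56×31 = 364 + 1736 = 2100
ΣP(Year 1)Q(Year 1) = 2×182 + 57×31 = 364 + 1767 = 2131
link = 2100/2131 = 0.985453
Link Year 2→Year 3:
ΣP(Year 3)Q(Year 2) = 3×223 + 55×34 = 669 + 1870 = 2539
ΣP(Year 2)Q(Year 2) = 2×223 + 56×34 = 446 + 1904 = 2350
link = 2539/2350 = 1.080426
Chained index = 100 × 0.985453 × 1.080426 = 106.4708

106.47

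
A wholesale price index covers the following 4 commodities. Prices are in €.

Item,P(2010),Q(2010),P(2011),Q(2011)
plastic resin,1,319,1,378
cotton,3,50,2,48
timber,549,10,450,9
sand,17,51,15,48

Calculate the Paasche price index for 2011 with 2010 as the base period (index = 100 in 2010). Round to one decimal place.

83.5

Paasche price index uses current-period quantities as weights.
ΣP(2011)·Q(2011) = 1×378 + 2×48 + 450×9 + 15×48 = 378 + 96 + 4050 + 720 = 5244
ΣP(2010)·Q(2011) = 1×378 + 3×48 + 549×9 + 17×48 = 378 + 144 + 4941 + 816 = 6279
Index = 5244 / 6279 × 100 = 83.5165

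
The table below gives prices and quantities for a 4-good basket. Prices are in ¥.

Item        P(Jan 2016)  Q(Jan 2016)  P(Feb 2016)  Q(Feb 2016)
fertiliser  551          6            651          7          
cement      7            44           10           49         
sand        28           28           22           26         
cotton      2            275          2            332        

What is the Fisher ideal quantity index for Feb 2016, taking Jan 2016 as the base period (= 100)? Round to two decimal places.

Laspeyres component (base-period weights):
ΣP(Jan 2016)Q(Feb 2016) = 551×7 + 7×49 + 28×26 + 2×332 = 3857 + 343 + 728 + 664 = 5592
ΣP(Jan 2016)Q(Jan 2016) = 551×6 + 7×44 + 28×28 + 2×275 = 3306 + 308 + 784 + 550 = 4948
L = 5592 / 4948 × 100 = 113.0154
Paasche component (current-period weights):
ΣP(Feb 2016)Q(Feb 2016) = 651×7 + 10×49 + 22×26 + 2×332 = 4557 + 490 + 572 + 664 = 6283
ΣP(Feb 2016)Q(Jan 2016) = 651×6 + 10×44 + 22×28 + 2×275 = 3906 + 440 + 616 + 550 = 5512
P = 6283 / 5512 × 100 = 113.9877
Fisher = √(L × P) = √(113.0154 × 113.9877) = 113.5005

113.50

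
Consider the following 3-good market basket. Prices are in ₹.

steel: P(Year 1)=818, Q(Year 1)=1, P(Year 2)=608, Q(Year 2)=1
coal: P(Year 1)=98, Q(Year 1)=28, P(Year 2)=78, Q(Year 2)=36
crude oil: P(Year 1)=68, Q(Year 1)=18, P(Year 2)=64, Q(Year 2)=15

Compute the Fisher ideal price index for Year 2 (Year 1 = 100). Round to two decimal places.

81.98

Laspeyres component (base-period weights):
ΣP(Year 2)Q(Year 1) = 608×1 + 78×28 + 64×18 = 608 + 2184 + 1152 = 3944
ΣP(Year 1)Q(Year 1) = 818×1 + 98×28 + 68×18 = 818 + 2744 + 1224 = 4786
L = 3944 / 4786 × 100 = 82.4070
Paasche component (current-period weights):
ΣP(Year 2)Q(Year 2) = 608×1 + 78×36 + 64×15 = 608 + 2808 + 960 = 4376
ΣP(Year 1)Q(Year 2) = 818×1 + 98×36 + 68×15 = 818 + 3528 + 1020 = 5366
P = 4376 / 5366 × 100 = 81.5505
Fisher = √(L × P) = √(82.4070 × 81.5505) = 81.9776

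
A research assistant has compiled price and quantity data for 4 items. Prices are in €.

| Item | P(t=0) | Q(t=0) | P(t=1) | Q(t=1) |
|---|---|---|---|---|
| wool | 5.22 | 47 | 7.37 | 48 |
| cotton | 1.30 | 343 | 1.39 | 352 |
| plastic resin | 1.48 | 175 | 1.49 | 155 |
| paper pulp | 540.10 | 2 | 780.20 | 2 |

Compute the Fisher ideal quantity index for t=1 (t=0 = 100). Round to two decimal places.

Laspeyres component (base-period weights):
ΣP(t=0)Q(t=1) = 5.22×48 + 1.30×352 + 1.48×155 + 540.10×2 = 250.56 + 457.6 + 229.4 + 1080.2 = 2017.76
ΣP(t=0)Q(t=0) = 5.22×47 + 1.30×343 + 1.48×175 + 540.10×2 = 245.34 + 445.9 + 259 + 1080.2 = 2030.44
L = 2017.76 / 2030.44 × 100 = 99.3755
Paasche component (current-period weights):
ΣP(t=1)Q(t=1) = 7.37×48 + 1.39×352 + 1.49×155 + 780.20×2 = 353.76 + 489.28 + 230.95 + 1560.4 = 2634.39
ΣP(t=1)Q(t=0) = 7.37×47 + 1.39×343 + 1.49×175 + 780.20×2 = 346.39 + 476.77 + 260.75 + 1560.4 = 2644.31
P = 2634.39 / 2644.31 × 100 = 99.6249
Fisher = √(L × P) = √(99.3755 × 99.6249) = 99.5001

99.50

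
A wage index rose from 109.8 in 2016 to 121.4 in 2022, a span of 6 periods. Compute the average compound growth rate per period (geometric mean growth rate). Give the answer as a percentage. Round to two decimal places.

Growth factor = (121.4/109.8)^(1/6) = (1.105647)^(1/6) = 1.016879
Growth rate = 1.016879 − 1 = 0.016879 = 1.6879%

1.69%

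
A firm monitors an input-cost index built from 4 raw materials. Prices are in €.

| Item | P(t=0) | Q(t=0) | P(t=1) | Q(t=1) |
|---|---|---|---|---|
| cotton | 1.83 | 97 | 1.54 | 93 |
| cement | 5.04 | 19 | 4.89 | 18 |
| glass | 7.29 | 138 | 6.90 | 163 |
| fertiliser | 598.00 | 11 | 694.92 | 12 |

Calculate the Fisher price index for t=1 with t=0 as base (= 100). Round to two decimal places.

112.45

Laspeyres component (base-period weights):
ΣP(t=1)Q(t=0) = 1.54×97 + 4.89×19 + 6.90×138 + 694.92×11 = 149.38 + 92.91 + 952.2 + 7644.12 = 8838.61
ΣP(t=0)Q(t=0) = 1.83×97 + 5.04×19 + 7.29×138 + 598.00×11 = 177.51 + 95.76 + 1006.02 + 6578 = 7857.29
L = 8838.61 / 7857.29 × 100 = 112.4893
Paasche component (current-period weights):
ΣP(t=1)Q(t=1) = 1.54×93 + 4.89×18 + 6.90×163 + 694.92×12 = 143.22 + 88.02 + 1124.7 + 8339.04 = 9694.98
ΣP(t=0)Q(t=1) = 1.83×93 + 5.04×18 + 7.29×163 + 598.00×12 = 170.19 + 90.72 + 1188.27 + 7176 = 8625.18
P = 9694.98 / 8625.18 × 100 = 112.4032
Fisher = √(L × P) = √(112.4893 × 112.4032) = 112.4462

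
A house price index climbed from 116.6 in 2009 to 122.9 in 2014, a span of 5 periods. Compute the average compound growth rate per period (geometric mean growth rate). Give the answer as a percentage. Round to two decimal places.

Growth factor = (122.9/116.6)^(1/5) = (1.054031)^(1/5) = 1.010580
Growth rate = 1.010580 − 1 = 0.010580 = 1.0580%

1.06%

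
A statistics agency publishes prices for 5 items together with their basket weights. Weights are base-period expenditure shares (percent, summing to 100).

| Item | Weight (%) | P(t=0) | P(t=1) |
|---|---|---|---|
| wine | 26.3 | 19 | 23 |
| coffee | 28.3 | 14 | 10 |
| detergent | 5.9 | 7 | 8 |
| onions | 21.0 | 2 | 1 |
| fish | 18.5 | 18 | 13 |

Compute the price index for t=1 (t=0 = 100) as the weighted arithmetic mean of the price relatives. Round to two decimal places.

82.66

wine: 26.3 × (23/19) = 26.3 × 1.210526 = 31.8368
coffee: 28.3 × (10/14) = 28.3 × 0.714286 = 20.2143
detergent: 5.9 × (8/7) = 5.9 × 1.142857 = 6.7429
onions: 21.0 × (1/2) = 21.0 × 0.500000 = 10.5000
fish: 18.5 × (13/18) = 18.5 × 0.722222 = 13.3611
Index = Σ wᵢ·(p₁ᵢ/p₀ᵢ) = 31.8368 + 20.2143 + 6.7429 + 10.5000 + 13.3611 = 82.6551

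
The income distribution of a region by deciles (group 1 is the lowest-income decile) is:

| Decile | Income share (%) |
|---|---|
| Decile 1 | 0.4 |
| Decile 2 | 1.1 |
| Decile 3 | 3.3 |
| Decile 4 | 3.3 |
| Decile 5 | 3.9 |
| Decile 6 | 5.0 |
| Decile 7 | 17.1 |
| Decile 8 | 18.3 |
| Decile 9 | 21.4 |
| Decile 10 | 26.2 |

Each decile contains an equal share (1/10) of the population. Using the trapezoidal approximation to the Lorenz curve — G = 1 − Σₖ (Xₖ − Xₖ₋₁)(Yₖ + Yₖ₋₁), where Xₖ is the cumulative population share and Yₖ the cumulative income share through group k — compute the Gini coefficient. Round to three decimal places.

0.492

Cumulative income shares Yₖ: 0.0040, 0.0150, 0.0480, 0.0810, 0.1200, 0.1700, 0.3410, 0.5240, 0.7380, 1.0000
Σ (Xₖ−Xₖ₋₁)(Yₖ+Yₖ₋₁) = (1/10)(0.0040+0.0000) + (1/10)(0.0150+0.0040) + (1/10)(0.0480+0.0150) + (1/10)(0.0810+0.0480) + (1/10)(0.1200+0.0810) + (1/10)(0.1700+0.1200) + (1/10)(0.3410+0.1700) + (1/10)(0.5240+0.3410) + (1/10)(0.7380+0.5240) + (1/10)(1.0000+0.7380)
  = 0.0004 + 0.0019 + 0.0063 + 0.0129 + 0.0201 + 0.0290 + 0.0511 + 0.0865 + 0.1262 + 0.1738 = 0.5082
G = 1 − 0.5082 = 0.4918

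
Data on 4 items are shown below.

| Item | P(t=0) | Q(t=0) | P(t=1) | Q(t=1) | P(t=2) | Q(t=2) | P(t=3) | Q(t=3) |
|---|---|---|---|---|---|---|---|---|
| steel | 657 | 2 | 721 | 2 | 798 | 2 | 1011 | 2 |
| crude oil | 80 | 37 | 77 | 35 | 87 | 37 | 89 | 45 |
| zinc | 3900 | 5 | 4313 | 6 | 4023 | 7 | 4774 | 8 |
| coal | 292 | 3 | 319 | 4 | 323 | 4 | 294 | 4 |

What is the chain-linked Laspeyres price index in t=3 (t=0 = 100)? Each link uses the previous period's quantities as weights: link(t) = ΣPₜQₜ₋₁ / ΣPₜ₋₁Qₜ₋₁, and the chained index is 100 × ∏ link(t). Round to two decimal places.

Link t=0→t=1:
ΣP(t=1)Q(t=0) = 721×2 + 77×37 + 4313×5 + 319×3 = 1442 + 2849 + 21565 + 957 = 26813
ΣP(t=0)Q(t=0) = 657×2 + 80×37 + 3900×5 + 292×3 = 1314 + 2960 + 19500 + 876 = 24650
link = 26813/24650 = 1.087748
Link t=1→t=2:
ΣP(t=2)Q(t=1) = 798×2 + 87×35 + 4023×6 + 323×4 = 1596 + 3045 + 24138 + 1292 = 30071
ΣP(t=1)Q(t=1) = 721×2 + 77×35 + 4313×6 + 319×4 = 1442 + 2695 + 25878 + 1276 = 31291
link = 30071/31291 = 0.961011
Link t=2→t=3:
ΣP(t=3)Q(t=2) = 1011×2 + 89×37 + 4774×7 + 294×4 = 2022 + 3293 + 33418 + 1176 = 39909
ΣP(t=2)Q(t=2) = 798×2 + 87×37 + 4023×7 + 323×4 = 1596 + 3219 + 28161 + 1292 = 34268
link = 39909/34268 = 1.164614
Chained index = 100 × 1.087748 × 0.961011 × 1.164614 = 121.7416

121.74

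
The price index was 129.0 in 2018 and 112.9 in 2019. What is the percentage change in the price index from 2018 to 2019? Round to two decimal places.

Change = (112.9 − 129.0) / 129.0 × 100
       = -16.1 / 129.0 × 100 = -12.4806%

-12.48%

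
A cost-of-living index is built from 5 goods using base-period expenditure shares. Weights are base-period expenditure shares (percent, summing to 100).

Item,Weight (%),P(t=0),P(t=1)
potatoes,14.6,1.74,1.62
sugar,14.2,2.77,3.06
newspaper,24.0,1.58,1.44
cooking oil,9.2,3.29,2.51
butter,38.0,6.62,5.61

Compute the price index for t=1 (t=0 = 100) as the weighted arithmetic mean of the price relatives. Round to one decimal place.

90.4

potatoes: 14.6 × (1.62/1.74) = 14.6 × 0.931034 = 13.5931
sugar: 14.2 × (3.06/2.77) = 14.2 × 1.104693 = 15.6866
newspaper: 24.0 × (1.44/1.58) = 24.0 × 0.911392 = 21.8734
cooking oil: 9.2 × (2.51/3.29) = 9.2 × 0.762918 = 7.0188
butter: 38.0 × (5.61/6.62) = 38.0 × 0.847432 = 32.2024
Index = Σ wᵢ·(p₁ᵢ/p₀ᵢ) = 13.5931 + 15.6866 + 21.8734 + 7.0188 + 32.2024 = 90.3744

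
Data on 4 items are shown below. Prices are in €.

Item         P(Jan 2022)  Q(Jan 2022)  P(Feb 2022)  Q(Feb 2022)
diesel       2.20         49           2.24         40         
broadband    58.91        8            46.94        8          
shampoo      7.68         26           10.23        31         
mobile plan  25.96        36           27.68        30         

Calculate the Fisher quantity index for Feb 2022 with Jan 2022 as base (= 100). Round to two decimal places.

Laspeyres component (base-period weights):
ΣP(Jan 2022)Q(Feb 2022) = 2.20×40 + 58.91×8 + 7.68×31 + 25.96×30 = 88 + 471.28 + 238.08 + 778.8 = 1576.16
ΣP(Jan 2022)Q(Jan 2022) = 2.20×49 + 58.91×8 + 7.68×26 + 25.96×36 = 107.8 + 471.28 + 199.68 + 934.56 = 1713.32
L = 1576.16 / 1713.32 × 100 = 91.9945
Paasche component (current-period weights):
ΣP(Feb 2022)Q(Feb 2022) = 2.24×40 + 46.94×8 + 10.23×31 + 27.68×30 = 89.6 + 375.52 + 317.13 + 830.4 = 1612.65
ΣP(Feb 2022)Q(Jan 2022) = 2.24×49 + 46.94×8 + 10.23×26 + 27.68×36 = 109.76 + 375.52 + 265.98 + 996.48 = 1747.74
P = 1612.65 / 1747.74 × 100 = 92.2706
Fisher = √(L × P) = √(91.9945 × 92.2706) = 92.1324

92.13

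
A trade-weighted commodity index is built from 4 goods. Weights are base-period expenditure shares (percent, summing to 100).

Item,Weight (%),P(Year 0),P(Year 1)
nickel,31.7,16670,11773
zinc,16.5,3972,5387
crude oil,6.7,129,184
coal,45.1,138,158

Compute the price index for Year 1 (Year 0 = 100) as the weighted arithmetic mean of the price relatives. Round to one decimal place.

nickel: 31.7 × (11773/16670) = 31.7 × 0.706239 = 22.3878
zinc: 16.5 × (5387/3972) = 16.5 × 1.356244 = 22.3780
crude oil: 6.7 × (184/129) = 6.7 × 1.426357 = 9.5566
coal: 45.1 × (158/138) = 45.1 × 1.144928 = 51.6362
Index = Σ wᵢ·(p₁ᵢ/p₀ᵢ) = 22.3878 + 22.3780 + 9.5566 + 51.6362 = 105.9586

106.0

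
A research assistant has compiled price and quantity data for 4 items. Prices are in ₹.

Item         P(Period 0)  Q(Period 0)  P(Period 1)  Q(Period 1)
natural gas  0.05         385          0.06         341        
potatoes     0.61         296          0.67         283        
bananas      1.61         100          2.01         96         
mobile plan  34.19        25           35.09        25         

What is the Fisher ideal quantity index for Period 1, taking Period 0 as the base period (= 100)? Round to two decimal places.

98.57

Laspeyres component (base-period weights):
ΣP(Period 0)Q(Period 1) = 0.05×341 + 0.61×283 + 1.61×96 + 34.19×25 = 17.05 + 172.63 + 154.56 + 854.75 = 1198.99
ΣP(Period 0)Q(Period 0) = 0.05×385 + 0.61×296 + 1.61×100 + 34.19×25 = 19.25 + 180.56 + 161 + 854.75 = 1215.56
L = 1198.99 / 1215.56 × 100 = 98.6368
Paasche component (current-period weights):
ΣP(Period 1)Q(Period 1) = 0.06×341 + 0.67×283 + 2.01×96 + 35.09×25 = 20.46 + 189.61 + 192.96 + 877.25 = 1280.28
ΣP(Period 1)Q(Period 0) = 0.06×385 + 0.67×296 + 2.01×100 + 35.09×25 = 23.1 + 198.32 + 201 + 877.25 = 1299.67
P = 1280.28 / 1299.67 × 100 = 98.5081
Fisher = √(L × P) = √(98.6368 × 98.5081) = 98.5724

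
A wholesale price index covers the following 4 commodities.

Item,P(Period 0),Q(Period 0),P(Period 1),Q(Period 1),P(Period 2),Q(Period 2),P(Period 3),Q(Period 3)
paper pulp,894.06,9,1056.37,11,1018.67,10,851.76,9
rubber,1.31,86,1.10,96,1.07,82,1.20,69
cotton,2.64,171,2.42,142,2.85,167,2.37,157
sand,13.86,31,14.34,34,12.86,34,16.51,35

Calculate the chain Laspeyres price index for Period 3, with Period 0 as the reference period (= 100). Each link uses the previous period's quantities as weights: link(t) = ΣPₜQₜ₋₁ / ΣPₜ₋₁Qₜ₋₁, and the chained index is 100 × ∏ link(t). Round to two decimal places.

Link Period 0→Period 1:
ΣP(Period 1)Q(Period 0) = 1056.37×9 + 1.10×86 + 2.42×171 + 14.34×31 = 9507.33 + 94.6 + 413.82 + 444.54 = 10460.29
ΣP(Period 0)Q(Period 0) = 894.06×9 + 1.31×86 + 2.64×171 + 13.86×31 = 8046.54 + 112.66 + 451.44 + 429.66 = 9040.3
link = 10460.29/9040.3 = 1.157073
Link Period 1→Period 2:
ΣP(Period 2)Q(Period 1) = 1018.67×11 + 1.07×96 + 2.85×142 + 12.86×34 = 11205.37 + 102.72 + 404.7 + 437.24 = 12150.03
ΣP(Period 1)Q(Period 1) = 1056.37×11 + 1.10×96 + 2.42×142 + 14.34×34 = 11620.07 + 105.6 + 343.64 + 487.56 = 12556.87
link = 12150.03/12556.87 = 0.967600
Link Period 2→Period 3:
ΣP(Period 3)Q(Period 2) = 851.76×10 + 1.20×82 + 2.37×167 + 16.51×34 = 8517.6 + 98.4 + 395.79 + 561.34 = 9573.13
ΣP(Period 2)Q(Period 2) = 1018.67×10 + 1.07×82 + 2.85×167 + 12.86×34 = 10186.7 + 87.74 + 475.95 + 437.24 = 11187.63
link = 9573.13/11187.63 = 0.855689
Chained index = 100 × 1.157073 × 0.967600 × 0.855689 = 95.8016

95.80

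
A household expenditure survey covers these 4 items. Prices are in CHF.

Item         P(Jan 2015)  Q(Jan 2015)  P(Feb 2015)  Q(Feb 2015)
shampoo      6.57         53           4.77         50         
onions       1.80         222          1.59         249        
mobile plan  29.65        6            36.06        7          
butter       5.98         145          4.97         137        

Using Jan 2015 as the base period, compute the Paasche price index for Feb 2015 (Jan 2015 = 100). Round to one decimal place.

86.9

Paasche price index uses current-period quantities as weights.
ΣP(Feb 2015)·Q(Feb 2015) = 4.77×50 + 1.59×249 + 36.06×7 + 4.97×137 = 238.5 + 395.91 + 252.42 + 680.89 = 1567.72
ΣP(Jan 2015)·Q(Feb 2015) = 6.57×50 + 1.80×249 + 29.65×7 + 5.98×137 = 328.5 + 448.2 + 207.55 + 819.26 = 1803.51
Index = 1567.72 / 1803.51 × 100 = 86.9260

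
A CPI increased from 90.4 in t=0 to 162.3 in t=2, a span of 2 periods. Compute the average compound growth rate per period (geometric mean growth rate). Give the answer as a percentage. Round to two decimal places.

Growth factor = (162.3/90.4)^(1/2) = (1.795354)^(1/2) = 1.339908
Growth rate = 1.339908 − 1 = 0.339908 = 33.9908%

33.99%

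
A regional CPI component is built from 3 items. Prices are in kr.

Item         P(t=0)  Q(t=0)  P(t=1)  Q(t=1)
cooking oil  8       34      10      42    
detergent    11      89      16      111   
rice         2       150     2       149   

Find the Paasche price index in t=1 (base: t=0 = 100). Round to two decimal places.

134.45

Paasche price index uses current-period quantities as weights.
ΣP(t=1)·Q(t=1) = 10×42 + 16×111 + 2×149 = 420 + 1776 + 298 = 2494
ΣP(t=0)·Q(t=1) = 8×42 + 11×111 + 2×149 = 336 + 1221 + 298 = 1855
Index = 2494 / 1855 × 100 = 134.4474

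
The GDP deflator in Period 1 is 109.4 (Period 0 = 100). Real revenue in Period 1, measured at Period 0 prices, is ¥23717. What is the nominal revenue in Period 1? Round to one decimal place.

25946.4

Nominal = Real × (Index/100) = 23717 × (109.4/100)
        = 23717 × 1.094 = 25946.3980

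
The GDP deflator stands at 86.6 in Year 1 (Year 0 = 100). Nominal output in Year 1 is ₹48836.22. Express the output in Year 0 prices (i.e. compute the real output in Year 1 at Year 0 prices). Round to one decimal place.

Real = Nominal ÷ (Index/100) = 48836.22 ÷ (86.6/100)
     = 48836.22 ÷ 0.866 = 56392.8637

56392.9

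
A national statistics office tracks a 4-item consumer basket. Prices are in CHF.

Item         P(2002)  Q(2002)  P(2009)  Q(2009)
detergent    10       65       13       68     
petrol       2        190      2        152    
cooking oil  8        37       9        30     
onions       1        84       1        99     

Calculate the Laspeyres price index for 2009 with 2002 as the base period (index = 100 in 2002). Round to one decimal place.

116.5

Laspeyres price index uses base-period quantities as weights.
ΣP(2009)·Q(2002) = 13×65 + 2×190 + 9×37 + 1×84 = 845 + 380 + 333 + 84 = 1642
ΣP(2002)·Q(2002) = 10×65 + 2×190 + 8×37 + 1×84 = 650 + 380 + 296 + 84 = 1410
Index = 1642 / 1410 × 100 = 116.4539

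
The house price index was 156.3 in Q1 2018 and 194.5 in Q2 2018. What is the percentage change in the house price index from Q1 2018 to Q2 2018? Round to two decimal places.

Change = (194.5 − 156.3) / 156.3 × 100
       = 38.2 / 156.3 × 100 = 24.4402%

24.44%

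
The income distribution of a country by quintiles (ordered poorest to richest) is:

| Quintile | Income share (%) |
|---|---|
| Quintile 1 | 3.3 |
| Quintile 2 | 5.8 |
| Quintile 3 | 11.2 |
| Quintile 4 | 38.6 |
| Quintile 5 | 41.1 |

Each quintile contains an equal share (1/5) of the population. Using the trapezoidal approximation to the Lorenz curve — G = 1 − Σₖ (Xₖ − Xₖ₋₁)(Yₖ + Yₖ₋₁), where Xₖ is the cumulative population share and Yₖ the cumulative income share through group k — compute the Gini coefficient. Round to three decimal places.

0.434

Cumulative income shares Yₖ: 0.0330, 0.0910, 0.2030, 0.5890, 1.0000
Σ (Xₖ−Xₖ₋₁)(Yₖ+Yₖ₋₁) = (1/5)(0.0330+0.0000) + (1/5)(0.0910+0.0330) + (1/5)(0.2030+0.0910) + (1/5)(0.5890+0.2030) + (1/5)(1.0000+0.5890)
  = 0.0066 + 0.0248 + 0.0588 + 0.1584 + 0.3178 = 0.5664
G = 1 − 0.5664 = 0.4336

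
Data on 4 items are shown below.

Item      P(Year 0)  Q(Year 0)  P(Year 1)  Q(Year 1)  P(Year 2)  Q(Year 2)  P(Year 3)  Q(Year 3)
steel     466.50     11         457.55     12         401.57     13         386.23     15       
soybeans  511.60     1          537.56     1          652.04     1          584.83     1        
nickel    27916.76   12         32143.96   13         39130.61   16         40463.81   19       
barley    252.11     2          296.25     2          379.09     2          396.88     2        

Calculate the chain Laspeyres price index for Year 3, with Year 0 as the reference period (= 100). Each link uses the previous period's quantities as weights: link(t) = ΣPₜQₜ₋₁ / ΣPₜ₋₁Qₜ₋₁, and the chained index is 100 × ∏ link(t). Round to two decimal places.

Link Year 0→Year 1:
ΣP(Year 1)Q(Year 0) = 457.55×11 + 537.56×1 + 32143.96×12 + 296.25×2 = 5033.05 + 537.56 + 385727.52 + 592.5 = 391890.63
ΣP(Year 0)Q(Year 0) = 466.50×11 + 511.60×1 + 27916.76×12 + 252.11×2 = 5131.5 + 511.6 + 335001.12 + 504.22 = 341148.44
link = 391890.63/341148.44 = 1.148739
Link Year 1→Year 2:
ΣP(Year 2)Q(Year 1) = 401.57×12 + 652.04×1 + 39130.61×13 + 379.09×2 = 4818.84 + 652.04 + 508697.93 + 758.18 = 514926.99
ΣP(Year 1)Q(Year 1) = 457.55×12 + 537.56×1 + 32143.96×13 + 296.25×2 = 5490.6 + 537.56 + 417871.48 + 592.5 = 424492.14
link = 514926.99/424492.14 = 1.213042
Link Year 2→Year 3:
ΣP(Year 3)Q(Year 2) = 386.23×13 + 584.83×1 + 40463.81×16 + 396.88×2 = 5020.99 + 584.83 + 647420.96 + 793.76 = 653820.54
ΣP(Year 2)Q(Year 2) = 401.57×13 + 652.04×1 + 39130.61×16 + 379.09×2 = 5220.41 + 652.04 + 626089.76 + 758.18 = 632720.39
link = 653820.54/632720.39 = 1.033348
Chained index = 100 × 1.148739 × 1.213042 × 1.033348 = 143.9939

143.99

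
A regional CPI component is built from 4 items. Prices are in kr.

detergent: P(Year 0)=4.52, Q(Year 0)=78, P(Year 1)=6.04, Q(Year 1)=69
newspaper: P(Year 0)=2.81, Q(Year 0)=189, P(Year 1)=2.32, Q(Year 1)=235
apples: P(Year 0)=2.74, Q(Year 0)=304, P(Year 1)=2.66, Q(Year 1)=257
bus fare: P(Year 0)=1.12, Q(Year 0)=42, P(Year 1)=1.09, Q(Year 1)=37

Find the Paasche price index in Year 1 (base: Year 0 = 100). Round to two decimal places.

Paasche price index uses current-period quantities as weights.
ΣP(Year 1)·Q(Year 1) = 6.04×69 + 2.32×235 + 2.66×257 + 1.09×37 = 416.76 + 545.2 + 683.62 + 40.33 = 1685.91
ΣP(Year 0)·Q(Year 1) = 4.52×69 + 2.81×235 + 2.74×257 + 1.12×37 = 311.88 + 660.35 + 704.18 + 41.44 = 1717.85
Index = 1685.91 / 1717.85 × 100 = 98.1407

98.14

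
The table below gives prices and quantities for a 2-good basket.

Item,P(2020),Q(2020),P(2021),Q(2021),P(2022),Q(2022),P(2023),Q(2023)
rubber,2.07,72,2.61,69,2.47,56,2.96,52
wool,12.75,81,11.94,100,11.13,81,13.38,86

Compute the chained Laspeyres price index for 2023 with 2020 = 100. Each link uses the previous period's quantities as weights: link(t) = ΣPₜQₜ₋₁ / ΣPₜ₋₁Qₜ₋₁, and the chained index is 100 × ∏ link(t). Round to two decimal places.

109.70

Link 2020→2021:
ΣP(2021)Q(2020) = 2.61×72 + 11.94×81 = 187.92 + 967.14 = 1155.06
ΣP(2020)Q(2020) = 2.07×72 + 12.75×81 = 149.04 + 1032.75 = 1181.79
link = 1155.06/1181.79 = 0.977382
Link 2021→2022:
ΣP(2022)Q(2021) = 2.47×69 + 11.13×100 = 170.43 + 1113 = 1283.43
ΣP(2021)Q(2021) = 2.61×69 + 11.94×100 = 180.09 + 1194 = 1374.09
link = 1283.43/1374.09 = 0.934022
Link 2022→2023:
ΣP(2023)Q(2022) = 2.96×56 + 13.38×81 = 165.76 + 1083.78 = 1249.54
ΣP(2022)Q(2022) = 2.47×56 + 11.13×81 = 138.32 + 901.53 = 1039.85
link = 1249.54/1039.85 = 1.201654
Chained index = 100 × 0.977382 × 0.934022 × 1.201654 = 109.6985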